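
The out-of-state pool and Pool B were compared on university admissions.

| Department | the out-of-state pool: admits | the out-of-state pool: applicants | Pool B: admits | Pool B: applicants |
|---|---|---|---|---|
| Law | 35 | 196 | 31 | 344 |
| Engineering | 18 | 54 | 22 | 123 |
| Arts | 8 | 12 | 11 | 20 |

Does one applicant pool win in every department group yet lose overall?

Law: the out-of-state pool 35/196 = 17.9%, Pool B 31/344 = 9.0% → the out-of-state pool
Engineering: the out-of-state pool 18/54 = 33.3%, Pool B 22/123 = 17.9% → the out-of-state pool
Arts: the out-of-state pool 8/12 = 66.7%, Pool B 11/20 = 55.0% → the out-of-state pool
Overall: the out-of-state pool 61/262 = 23.3%, Pool B 64/487 = 13.1% → the out-of-state pool
The out-of-state pool wins overall and in every department group — no reversal.

No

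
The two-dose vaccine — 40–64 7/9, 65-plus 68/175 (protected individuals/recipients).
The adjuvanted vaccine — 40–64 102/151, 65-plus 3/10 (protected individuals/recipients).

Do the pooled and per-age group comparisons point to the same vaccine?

No

40–64: the two-dose vaccine 7/9 = 77.8%, the adjuvanted vaccine 102/151 = 67.5% → the two-dose vaccine
65-plus: the two-dose vaccine 68/175 = 38.9%, the adjuvanted vaccine 3/10 = 30.0% → the two-dose vaccine
Overall: the two-dose vaccine 75/184 = 40.8%, the adjuvanted vaccine 105/161 = 65.2% → the adjuvanted vaccine
The two-dose vaccine wins each age group but the adjuvanted vaccine wins overall — the comparison reverses. The two-dose vaccine's recipients skew toward 65-plus, which has a lower base rate.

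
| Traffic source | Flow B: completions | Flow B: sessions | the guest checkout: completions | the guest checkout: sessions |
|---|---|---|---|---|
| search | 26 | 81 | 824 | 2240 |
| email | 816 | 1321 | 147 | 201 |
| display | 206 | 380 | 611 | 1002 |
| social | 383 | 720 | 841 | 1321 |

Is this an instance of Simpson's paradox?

Search: Flow B 26/81 = 32.1%, the guest checkout 824/2240 = 36.8% → the guest checkout
Email: Flow B 816/1321 = 61.8%, the guest checkout 147/201 = 73.1% → the guest checkout
Display: Flow B 206/380 = 54.2%, the guest checkout 611/1002 = 61.0% → the guest checkout
Social: Flow B 383/720 = 53.2%, the guest checkout 841/1321 = 63.7% → the guest checkout
Overall: Flow B 1431/2502 = 57.2%, the guest checkout 2423/4764 = 50.9% → Flow B
The guest checkout wins each traffic group but Flow B wins overall — the comparison reverses. The guest checkout's sessions skew toward search, which has a lower base rate.

Yes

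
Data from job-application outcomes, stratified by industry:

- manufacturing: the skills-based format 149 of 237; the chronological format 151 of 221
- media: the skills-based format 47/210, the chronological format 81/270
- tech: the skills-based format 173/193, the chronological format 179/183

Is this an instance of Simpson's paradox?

Manufacturing: the skills-based format 149/237 = 62.9%, the chronological format 151/221 = 68.3% → the chronological format
Media: the skills-based format 47/210 = 22.4%, the chronological format 81/270 = 30.0% → the chronological format
Tech: the skills-based format 173/193 = 89.6%, the chronological format 179/183 = 97.8% → the chronological format
Overall: the skills-based format 369/640 = 57.7%, the chronological format 411/674 = 61.0% → the chronological format
The chronological format wins overall and in every industry group — no reversal.

No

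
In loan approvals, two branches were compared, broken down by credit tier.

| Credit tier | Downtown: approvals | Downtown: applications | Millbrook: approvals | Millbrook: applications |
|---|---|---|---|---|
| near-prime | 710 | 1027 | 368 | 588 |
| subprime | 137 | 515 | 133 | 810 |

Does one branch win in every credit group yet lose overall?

No

Near-prime: Downtown 710/1027 = 69.1%, Millbrook 368/588 = 62.6% → Downtown
Subprime: Downtown 137/515 = 26.6%, Millbrook 133/810 = 16.4% → Downtown
Overall: Downtown 847/1542 = 54.9%, Millbrook 501/1398 = 35.8% → Downtown
Downtown wins overall and in every credit group — no reversal.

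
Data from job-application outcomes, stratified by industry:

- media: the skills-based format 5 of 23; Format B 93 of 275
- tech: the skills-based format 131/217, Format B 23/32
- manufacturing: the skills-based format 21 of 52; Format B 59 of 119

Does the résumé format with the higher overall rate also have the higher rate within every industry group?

Media: the skills-based format 5/23 = 21.7%, Format B 93/275 = 33.8% → Format B
Tech: the skills-based format 131/217 = 60.4%, Format B 23/32 = 71.9% → Format B
Manufacturing: the skills-based format 21/52 = 40.4%, Format B 59/119 = 49.6% → Format B
Overall: the skills-based format 157/292 = 53.8%, Format B 175/426 = 41.1% → the skills-based format
Format B wins each industry group but the skills-based format wins overall — the comparison reverses. Format B's applications skew toward media, which has a lower base rate.

No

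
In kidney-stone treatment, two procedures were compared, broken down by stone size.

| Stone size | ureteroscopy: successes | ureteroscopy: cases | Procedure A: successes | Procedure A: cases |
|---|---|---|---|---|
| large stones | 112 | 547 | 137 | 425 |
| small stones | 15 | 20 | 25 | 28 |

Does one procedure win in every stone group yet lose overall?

No

Large stones: ureteroscopy 112/547 = 20.5%, Procedure A 137/425 = 32.2% → Procedure A
Small stones: ureteroscopy 15/20 = 75.0%, Procedure A 25/28 = 89.3% → Procedure A
Overall: ureteroscopy 127/567 = 22.4%, Procedure A 162/453 = 35.8% → Procedure A
Procedure A wins overall and in every stone group — no reversal.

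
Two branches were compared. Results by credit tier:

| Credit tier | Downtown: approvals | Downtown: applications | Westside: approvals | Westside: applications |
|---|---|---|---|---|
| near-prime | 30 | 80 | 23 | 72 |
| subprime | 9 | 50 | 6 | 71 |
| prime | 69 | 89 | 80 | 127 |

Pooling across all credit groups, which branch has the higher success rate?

Near-prime: Downtown 30/80 = 37.5%, Westside 23/72 = 31.9% → Downtown
Subprime: Downtown 9/50 = 18.0%, Westside 6/71 = 8.5% → Downtown
Prime: Downtown 69/89 = 77.5%, Westside 80/127 = 63.0% → Downtown
Overall: Downtown 108/219 = 49.3%, Westside 109/270 = 40.4% → Downtown

Downtown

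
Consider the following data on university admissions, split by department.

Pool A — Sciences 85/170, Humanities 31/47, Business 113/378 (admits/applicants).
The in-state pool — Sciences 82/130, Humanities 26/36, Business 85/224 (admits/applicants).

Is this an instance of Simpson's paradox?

No

Sciences: Pool A 85/170 = 50.0%, the in-state pool 82/130 = 63.1% → the in-state pool
Humanities: Pool A 31/47 = 66.0%, the in-state pool 26/36 = 72.2% → the in-state pool
Business: Pool A 113/378 = 29.9%, the in-state pool 85/224 = 37.9% → the in-state pool
Overall: Pool A 229/595 = 38.5%, the in-state pool 193/390 = 49.5% → the in-state pool
The in-state pool wins overall and in every department group — no reversal.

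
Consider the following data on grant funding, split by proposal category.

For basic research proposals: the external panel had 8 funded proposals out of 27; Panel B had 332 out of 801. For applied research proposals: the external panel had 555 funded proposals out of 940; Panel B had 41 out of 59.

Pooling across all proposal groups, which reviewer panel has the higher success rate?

the external panel

Basic research: the external panel 8/27 = 29.6%, Panel B 332/801 = 41.4% → Panel B
Applied research: the external panel 555/940 = 59.0%, Panel B 41/59 = 69.5% → Panel B
Overall: the external panel 563/967 = 58.2%, Panel B 373/860 = 43.4% → the external panel
(Panel B wins every proposal group but the external panel wins overall — Panel B's proposals skew toward the low-rate basic research group.)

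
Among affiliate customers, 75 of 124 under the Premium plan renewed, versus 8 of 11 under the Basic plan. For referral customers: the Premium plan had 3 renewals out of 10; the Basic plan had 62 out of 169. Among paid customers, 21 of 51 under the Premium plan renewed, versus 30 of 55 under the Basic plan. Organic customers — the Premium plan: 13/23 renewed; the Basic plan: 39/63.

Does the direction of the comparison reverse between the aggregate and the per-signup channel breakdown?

Affiliate: the Premium plan 75/124 = 60.5%, the Basic plan 8/11 = 72.7% → the Basic plan
Referral: the Premium plan 3/10 = 30.0%, the Basic plan 62/169 = 36.7% → the Basic plan
Paid: the Premium plan 21/51 = 41.2%, the Basic plan 30/55 = 54.5% → the Basic plan
Organic: the Premium plan 13/23 = 56.5%, the Basic plan 39/63 = 61.9% → the Basic plan
Overall: the Premium plan 112/208 = 53.8%, the Basic plan 139/298 = 46.6% → the Premium plan
The Basic plan wins each signup group but the Premium plan wins overall — the comparison reverses. The Basic plan's customers skew toward referral, which has a lower base rate.

Yes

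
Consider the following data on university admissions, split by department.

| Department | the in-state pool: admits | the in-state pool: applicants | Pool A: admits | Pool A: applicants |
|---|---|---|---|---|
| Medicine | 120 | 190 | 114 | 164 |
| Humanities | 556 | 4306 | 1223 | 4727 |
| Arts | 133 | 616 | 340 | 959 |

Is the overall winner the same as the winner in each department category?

Medicine: the in-state pool 120/190 = 63.2%, Pool A 114/164 = 69.5% → Pool A
Humanities: the in-state pool 556/4306 = 12.9%, Pool A 1223/4727 = 25.9% → Pool A
Arts: the in-state pool 133/616 = 21.6%, Pool A 340/959 = 35.5% → Pool A
Overall: the in-state pool 809/5112 = 15.8%, Pool A 1677/5850 = 28.7% → Pool A
Pool A wins overall and in every department group — no reversal.

Yes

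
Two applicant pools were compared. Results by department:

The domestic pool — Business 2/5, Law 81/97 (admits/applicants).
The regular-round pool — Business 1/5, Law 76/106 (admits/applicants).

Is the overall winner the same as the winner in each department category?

Yes

Business: the domestic pool 2/5 = 40.0%, the regular-round pool 1/5 = 20.0% → the domestic pool
Law: the domestic pool 81/97 = 83.5%, the regular-round pool 76/106 = 71.7% → the domestic pool
Overall: the domestic pool 83/102 = 81.4%, the regular-round pool 77/111 = 69.4% → the domestic pool
The domestic pool wins overall and in every department group — no reversal.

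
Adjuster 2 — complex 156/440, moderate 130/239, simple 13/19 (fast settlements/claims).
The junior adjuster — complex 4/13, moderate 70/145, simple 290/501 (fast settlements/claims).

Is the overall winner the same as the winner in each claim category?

Complex: Adjuster 2 156/440 = 35.5%, the junior adjuster 4/13 = 30.8% → Adjuster 2
Moderate: Adjuster 2 130/239 = 54.4%, the junior adjuster 70/145 = 48.3% → Adjuster 2
Simple: Adjuster 2 13/19 = 68.4%, the junior adjuster 290/501 = 57.9% → Adjuster 2
Overall: Adjuster 2 299/698 = 42.8%, the junior adjuster 364/659 = 55.2% → the junior adjuster
Adjuster 2 wins each claim group but the junior adjuster wins overall — the comparison reverses. Adjuster 2's claims skew toward complex, which has a lower base rate.

No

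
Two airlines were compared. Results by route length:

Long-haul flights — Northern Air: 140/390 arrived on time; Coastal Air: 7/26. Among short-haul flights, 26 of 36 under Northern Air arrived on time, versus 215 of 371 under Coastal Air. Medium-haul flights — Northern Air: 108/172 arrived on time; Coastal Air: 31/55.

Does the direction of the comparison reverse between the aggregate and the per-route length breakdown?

Yes

Long-haul: Northern Air 140/390 = 35.9%, Coastal Air 7/26 = 26.9% → Northern Air
Short-haul: Northern Air 26/36 = 72.2%, Coastal Air 215/371 = 58.0% → Northern Air
Medium-haul: Northern Air 108/172 = 62.8%, Coastal Air 31/55 = 56.4% → Northern Air
Overall: Northern Air 274/598 = 45.8%, Coastal Air 253/452 = 56.0% → Coastal Air
Northern Air wins each route group but Coastal Air wins overall — the comparison reverses. Northern Air's flights skew toward long-haul, which has a lower base rate.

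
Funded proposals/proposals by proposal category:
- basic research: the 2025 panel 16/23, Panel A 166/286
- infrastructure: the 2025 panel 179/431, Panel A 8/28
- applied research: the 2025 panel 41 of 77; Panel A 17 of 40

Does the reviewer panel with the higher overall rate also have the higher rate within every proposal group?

Basic research: the 2025 panel 16/23 = 69.6%, Panel A 166/286 = 58.0% → the 2025 panel
Infrastructure: the 2025 panel 179/431 = 41.5%, Panel A 8/28 = 28.6% → the 2025 panel
Applied research: the 2025 panel 41/77 = 53.2%, Panel A 17/40 = 42.5% → the 2025 panel
Overall: the 2025 panel 236/531 = 44.4%, Panel A 191/354 = 54.0% → Panel A
The 2025 panel wins each proposal group but Panel A wins overall — the comparison reverses. The 2025 panel's proposals skew toward infrastructure, which has a lower base rate.

No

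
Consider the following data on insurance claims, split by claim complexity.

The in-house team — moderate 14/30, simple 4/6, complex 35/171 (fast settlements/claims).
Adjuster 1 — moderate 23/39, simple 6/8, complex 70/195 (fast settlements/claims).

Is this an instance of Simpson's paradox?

Moderate: the in-house team 14/30 = 46.7%, Adjuster 1 23/39 = 59.0% → Adjuster 1
Simple: the in-house team 4/6 = 66.7%, Adjuster 1 6/8 = 75.0% → Adjuster 1
Complex: the in-house team 35/171 = 20.5%, Adjuster 1 70/195 = 35.9% → Adjuster 1
Overall: the in-house team 53/207 = 25.6%, Adjuster 1 99/242 = 40.9% → Adjuster 1
Adjuster 1 wins overall and in every claim group — no reversal.

No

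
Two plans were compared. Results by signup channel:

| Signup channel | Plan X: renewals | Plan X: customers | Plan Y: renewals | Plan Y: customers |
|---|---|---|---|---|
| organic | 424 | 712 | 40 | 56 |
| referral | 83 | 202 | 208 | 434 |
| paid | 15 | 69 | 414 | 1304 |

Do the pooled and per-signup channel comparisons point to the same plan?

No

Organic: Plan X 424/712 = 59.6%, Plan Y 40/56 = 71.4% → Plan Y
Referral: Plan X 83/202 = 41.1%, Plan Y 208/434 = 47.9% → Plan Y
Paid: Plan X 15/69 = 21.7%, Plan Y 414/1304 = 31.7% → Plan Y
Overall: Plan X 522/983 = 53.1%, Plan Y 662/1794 = 36.9% → Plan X
Plan Y wins each signup group but Plan X wins overall — the comparison reverses. Plan Y's customers skew toward paid, which has a lower base rate.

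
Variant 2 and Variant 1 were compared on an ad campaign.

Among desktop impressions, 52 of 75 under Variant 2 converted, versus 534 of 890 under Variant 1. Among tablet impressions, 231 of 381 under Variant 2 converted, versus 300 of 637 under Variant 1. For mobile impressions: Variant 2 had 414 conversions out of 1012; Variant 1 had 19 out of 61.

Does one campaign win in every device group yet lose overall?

Desktop: Variant 2 52/75 = 69.3%, Variant 1 534/890 = 60.0% → Variant 2
Tablet: Variant 2 231/381 = 60.6%, Variant 1 300/637 = 47.1% → Variant 2
Mobile: Variant 2 414/1012 = 40.9%, Variant 1 19/61 = 31.1% → Variant 2
Overall: Variant 2 697/1468 = 47.5%, Variant 1 853/1588 = 53.7% → Variant 1
Variant 2 wins each device group but Variant 1 wins overall — the comparison reverses. Variant 2's impressions skew toward mobile, which has a lower base rate.

Yes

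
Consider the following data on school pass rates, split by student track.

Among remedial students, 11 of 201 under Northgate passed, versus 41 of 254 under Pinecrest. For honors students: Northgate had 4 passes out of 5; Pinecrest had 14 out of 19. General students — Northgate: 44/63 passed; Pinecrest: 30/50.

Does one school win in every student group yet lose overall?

Remedial: Northgate 11/201 = 5.5%, Pinecrest 41/254 = 16.1% → Pinecrest
Honors: Northgate 4/5 = 80.0%, Pinecrest 14/19 = 73.7% → Northgate
General: Northgate 44/63 = 69.8%, Pinecrest 30/50 = 60.0% → Northgate
Overall: Northgate 59/269 = 21.9%, Pinecrest 85/323 = 26.3% → Pinecrest
Neither sweeps: Northgate wins 2 of 3 groups, Pinecrest wins 1. Pinecrest wins overall but not every group — no Simpson reversal.

No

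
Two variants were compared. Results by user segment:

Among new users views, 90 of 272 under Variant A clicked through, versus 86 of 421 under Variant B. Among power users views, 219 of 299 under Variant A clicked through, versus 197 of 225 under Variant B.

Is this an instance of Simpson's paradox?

No

New users: Variant A 90/272 = 33.1%, Variant B 86/421 = 20.4% → Variant A
Power users: Variant A 219/299 = 73.2%, Variant B 197/225 = 87.6% → Variant B
Overall: Variant A 309/571 = 54.1%, Variant B 283/646 = 43.8% → Variant A
Neither sweeps: Variant A wins 1 of 2 groups, Variant B wins 1. Variant A wins overall but not every group — no Simpson reversal.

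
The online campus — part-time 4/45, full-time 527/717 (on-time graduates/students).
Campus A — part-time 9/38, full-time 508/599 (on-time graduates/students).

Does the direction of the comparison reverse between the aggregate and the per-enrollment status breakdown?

No

Part-time: the online campus 4/45 = 8.9%, Campus A 9/38 = 23.7% → Campus A
Full-time: the online campus 527/717 = 73.5%, Campus A 508/599 = 84.8% → Campus A
Overall: the online campus 531/762 = 69.7%, Campus A 517/637 = 81.2% → Campus A
Campus A wins overall and in every enrollment group — no reversal.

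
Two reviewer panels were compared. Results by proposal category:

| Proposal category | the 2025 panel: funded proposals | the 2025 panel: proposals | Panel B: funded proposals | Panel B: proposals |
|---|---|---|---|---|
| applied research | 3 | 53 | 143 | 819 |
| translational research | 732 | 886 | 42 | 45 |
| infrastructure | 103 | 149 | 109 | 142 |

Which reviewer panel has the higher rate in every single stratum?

Applied research: the 2025 panel 3/53 = 5.7%, Panel B 143/819 = 17.5% → Panel B
Translational research: the 2025 panel 732/886 = 82.6%, Panel B 42/45 = 93.3% → Panel B
Infrastructure: the 2025 panel 103/149 = 69.1%, Panel B 109/142 = 76.8% → Panel B
Panel B has the higher rate in all 3 groups.

Panel B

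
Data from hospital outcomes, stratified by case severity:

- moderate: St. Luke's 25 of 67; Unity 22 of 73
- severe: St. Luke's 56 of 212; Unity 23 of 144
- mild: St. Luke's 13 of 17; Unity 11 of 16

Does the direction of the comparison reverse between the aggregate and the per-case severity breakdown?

Moderate: St. Luke's 25/67 = 37.3%, Unity 22/73 = 30.1% → St. Luke's
Severe: St. Luke's 56/212 = 26.4%, Unity 23/144 = 16.0% → St. Luke's
Mild: St. Luke's 13/17 = 76.5%, Unity 11/16 = 68.8% → St. Luke's
Overall: St. Luke's 94/296 = 31.8%, Unity 56/233 = 24.0% → St. Luke's
St. Luke's wins overall and in every case group — no reversal.

No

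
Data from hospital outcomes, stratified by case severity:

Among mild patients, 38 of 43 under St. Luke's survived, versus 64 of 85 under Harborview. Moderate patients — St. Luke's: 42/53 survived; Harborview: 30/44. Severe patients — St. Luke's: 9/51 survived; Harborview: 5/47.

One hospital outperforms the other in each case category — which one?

St. Luke's

Mild: St. Luke's 38/43 = 88.4%, Harborview 64/85 = 75.3% → St. Luke's
Moderate: St. Luke's 42/53 = 79.2%, Harborview 30/44 = 68.2% → St. Luke's
Severe: St. Luke's 9/51 = 17.6%, Harborview 5/47 = 10.6% → St. Luke's
St. Luke's has the higher rate in all 3 groups.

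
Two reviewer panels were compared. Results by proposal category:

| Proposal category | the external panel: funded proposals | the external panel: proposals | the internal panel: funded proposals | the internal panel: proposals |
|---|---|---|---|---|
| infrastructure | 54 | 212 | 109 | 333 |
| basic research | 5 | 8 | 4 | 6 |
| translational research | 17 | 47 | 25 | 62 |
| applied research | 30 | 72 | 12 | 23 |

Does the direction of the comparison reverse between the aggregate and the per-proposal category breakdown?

Infrastructure: the external panel 54/212 = 25.5%, the internal panel 109/333 = 32.7% → the internal panel
Basic research: the external panel 5/8 = 62.5%, the internal panel 4/6 = 66.7% → the internal panel
Translational research: the external panel 17/47 = 36.2%, the internal panel 25/62 = 40.3% → the internal panel
Applied research: the external panel 30/72 = 41.7%, the internal panel 12/23 = 52.2% → the internal panel
Overall: the external panel 106/339 = 31.3%, the internal panel 150/424 = 35.4% → the internal panel
The internal panel wins overall and in every proposal group — no reversal.

No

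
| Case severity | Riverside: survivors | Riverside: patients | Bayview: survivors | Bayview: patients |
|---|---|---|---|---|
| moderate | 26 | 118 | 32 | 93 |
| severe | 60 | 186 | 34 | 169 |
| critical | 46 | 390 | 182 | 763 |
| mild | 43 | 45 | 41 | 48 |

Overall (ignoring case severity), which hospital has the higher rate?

Bayview

Moderate: Riverside 26/118 = 22.0%, Bayview 32/93 = 34.4% → Bayview
Severe: Riverside 60/186 = 32.3%, Bayview 34/169 = 20.1% → Riverside
Critical: Riverside 46/390 = 11.8%, Bayview 182/763 = 23.9% → Bayview
Mild: Riverside 43/45 = 95.6%, Bayview 41/48 = 85.4% → Riverside
Overall: Riverside 175/739 = 23.7%, Bayview 289/1073 = 26.9% → Bayview
(Neither sweeps every case group, but Bayview has the higher pooled rate.)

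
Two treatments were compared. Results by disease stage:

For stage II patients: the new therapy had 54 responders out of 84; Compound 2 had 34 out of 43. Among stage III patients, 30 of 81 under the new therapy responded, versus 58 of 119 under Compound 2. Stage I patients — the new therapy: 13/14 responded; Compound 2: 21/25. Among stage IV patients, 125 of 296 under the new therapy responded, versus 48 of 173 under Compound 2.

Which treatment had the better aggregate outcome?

Stage II: the new therapy 54/84 = 64.3%, Compound 2 34/43 = 79.1% → Compound 2
Stage III: the new therapy 30/81 = 37.0%, Compound 2 58/119 = 48.7% → Compound 2
Stage I: the new therapy 13/14 = 92.9%, Compound 2 21/25 = 84.0% → the new therapy
Stage IV: the new therapy 125/296 = 42.2%, Compound 2 48/173 = 27.7% → the new therapy
Overall: the new therapy 222/475 = 46.7%, Compound 2 161/360 = 44.7% → the new therapy
(Neither sweeps every disease group, but the new therapy has the higher pooled rate.)

the new therapy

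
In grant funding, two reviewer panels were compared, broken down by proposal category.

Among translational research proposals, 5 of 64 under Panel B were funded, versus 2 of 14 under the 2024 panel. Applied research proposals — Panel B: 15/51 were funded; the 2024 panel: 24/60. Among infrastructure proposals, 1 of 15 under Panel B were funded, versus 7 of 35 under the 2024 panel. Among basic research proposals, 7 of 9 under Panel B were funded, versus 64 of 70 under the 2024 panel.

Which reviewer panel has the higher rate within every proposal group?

the 2024 panel

Translational research: Panel B 5/64 = 7.8%, the 2024 panel 2/14 = 14.3% → the 2024 panel
Applied research: Panel B 15/51 = 29.4%, the 2024 panel 24/60 = 40.0% → the 2024 panel
Infrastructure: Panel B 1/15 = 6.7%, the 2024 panel 7/35 = 20.0% → the 2024 panel
Basic research: Panel B 7/9 = 77.8%, the 2024 panel 64/70 = 91.4% → the 2024 panel
The 2024 panel has the higher rate in all 4 groups.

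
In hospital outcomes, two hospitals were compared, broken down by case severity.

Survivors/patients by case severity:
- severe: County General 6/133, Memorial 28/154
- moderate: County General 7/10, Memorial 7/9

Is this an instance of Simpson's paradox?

Severe: County General 6/133 = 4.5%, Memorial 28/154 = 18.2% → Memorial
Moderate: County General 7/10 = 70.0%, Memorial 7/9 = 77.8% → Memorial
Overall: County General 13/143 = 9.1%, Memorial 35/163 = 21.5% → Memorial
Memorial wins overall and in every case group — no reversal.

No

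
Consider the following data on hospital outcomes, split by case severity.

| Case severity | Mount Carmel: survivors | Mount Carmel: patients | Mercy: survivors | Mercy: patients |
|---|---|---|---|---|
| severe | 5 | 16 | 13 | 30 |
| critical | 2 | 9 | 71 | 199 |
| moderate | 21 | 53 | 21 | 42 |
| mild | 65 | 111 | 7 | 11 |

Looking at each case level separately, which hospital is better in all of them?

Severe: Mount Carmel 5/16 = 31.2%, Mercy 13/30 = 43.3% → Mercy
Critical: Mount Carmel 2/9 = 22.2%, Mercy 71/199 = 35.7% → Mercy
Moderate: Mount Carmel 21/53 = 39.6%, Mercy 21/42 = 50.0% → Mercy
Mild: Mount Carmel 65/111 = 58.6%, Mercy 7/11 = 63.6% → Mercy
Mercy has the higher rate in all 4 groups.

Mercy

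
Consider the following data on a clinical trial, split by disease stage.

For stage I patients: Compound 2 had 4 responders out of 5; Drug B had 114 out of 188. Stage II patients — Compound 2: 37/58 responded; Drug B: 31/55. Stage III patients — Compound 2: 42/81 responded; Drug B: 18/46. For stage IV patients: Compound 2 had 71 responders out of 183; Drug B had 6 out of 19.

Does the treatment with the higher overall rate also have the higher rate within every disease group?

No

Stage I: Compound 2 4/5 = 80.0%, Drug B 114/188 = 60.6% → Compound 2
Stage II: Compound 2 37/58 = 63.8%, Drug B 31/55 = 56.4% → Compound 2
Stage III: Compound 2 42/81 = 51.9%, Drug B 18/46 = 39.1% → Compound 2
Stage IV: Compound 2 71/183 = 38.8%, Drug B 6/19 = 31.6% → Compound 2
Overall: Compound 2 154/327 = 47.1%, Drug B 169/308 = 54.9% → Drug B
Compound 2 wins each disease group but Drug B wins overall — the comparison reverses. Compound 2's patients skew toward stage IV, which has a lower base rate.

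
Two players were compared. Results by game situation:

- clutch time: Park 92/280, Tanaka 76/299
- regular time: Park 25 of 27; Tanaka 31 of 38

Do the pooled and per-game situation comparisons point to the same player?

Yes

Clutch time: Park 92/280 = 32.9%, Tanaka 76/299 = 25.4% → Park
Regular time: Park 25/27 = 92.6%, Tanaka 31/38 = 81.6% → Park
Overall: Park 117/307 = 38.1%, Tanaka 107/337 = 31.8% → Park
Park wins overall and in every game group — no reversal.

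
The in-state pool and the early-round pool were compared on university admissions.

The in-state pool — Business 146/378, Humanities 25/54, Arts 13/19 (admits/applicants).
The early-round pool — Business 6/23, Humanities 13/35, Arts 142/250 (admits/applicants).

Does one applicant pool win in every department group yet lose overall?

Business: the in-state pool 146/378 = 38.6%, the early-round pool 6/23 = 26.1% → the in-state pool
Humanities: the in-state pool 25/54 = 46.3%, the early-round pool 13/35 = 37.1% → the in-state pool
Arts: the in-state pool 13/19 = 68.4%, the early-round pool 142/250 = 56.8% → the in-state pool
Overall: the in-state pool 184/451 = 40.8%, the early-round pool 161/308 = 52.3% → the early-round pool
The in-state pool wins each department group but the early-round pool wins overall — the comparison reverses. The in-state pool's applicants skew toward Business, which has a lower base rate.

Yes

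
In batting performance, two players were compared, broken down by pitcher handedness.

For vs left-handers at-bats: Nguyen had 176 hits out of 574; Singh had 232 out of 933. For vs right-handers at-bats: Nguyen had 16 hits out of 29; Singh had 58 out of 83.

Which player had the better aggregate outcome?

Nguyen

Vs left-handers: Nguyen 176/574 = 30.7%, Singh 232/933 = 24.9% → Nguyen
Vs right-handers: Nguyen 16/29 = 55.2%, Singh 58/83 = 69.9% → Singh
Overall: Nguyen 192/603 = 31.8%, Singh 290/1016 = 28.5% → Nguyen
(Neither sweeps every pitcher group, but Nguyen has the higher pooled rate.)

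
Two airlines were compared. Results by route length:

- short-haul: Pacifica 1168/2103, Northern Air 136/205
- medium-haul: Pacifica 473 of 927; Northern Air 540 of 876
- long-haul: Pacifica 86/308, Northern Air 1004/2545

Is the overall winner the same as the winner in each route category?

No

Short-haul: Pacifica 1168/2103 = 55.5%, Northern Air 136/205 = 66.3% → Northern Air
Medium-haul: Pacifica 473/927 = 51.0%, Northern Air 540/876 = 61.6% → Northern Air
Long-haul: Pacifica 86/308 = 27.9%, Northern Air 1004/2545 = 39.4% → Northern Air
Overall: Pacifica 1727/3338 = 51.7%, Northern Air 1680/3626 = 46.3% → Pacifica
Northern Air wins each route group but Pacifica wins overall — the comparison reverses. Northern Air's flights skew toward long-haul, which has a lower base rate.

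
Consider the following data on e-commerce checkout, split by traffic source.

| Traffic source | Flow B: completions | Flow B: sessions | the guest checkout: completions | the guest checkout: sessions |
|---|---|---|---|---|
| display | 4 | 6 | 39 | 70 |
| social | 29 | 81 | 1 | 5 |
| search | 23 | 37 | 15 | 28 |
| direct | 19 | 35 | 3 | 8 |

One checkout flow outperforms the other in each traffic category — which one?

Display: Flow B 4/6 = 66.7%, the guest checkout 39/70 = 55.7% → Flow B
Social: Flow B 29/81 = 35.8%, the guest checkout 1/5 = 20.0% → Flow B
Search: Flow B 23/37 = 62.2%, the guest checkout 15/28 = 53.6% → Flow B
Direct: Flow B 19/35 = 54.3%, the guest checkout 3/8 = 37.5% → Flow B
Flow B has the higher rate in all 4 groups.

Flow B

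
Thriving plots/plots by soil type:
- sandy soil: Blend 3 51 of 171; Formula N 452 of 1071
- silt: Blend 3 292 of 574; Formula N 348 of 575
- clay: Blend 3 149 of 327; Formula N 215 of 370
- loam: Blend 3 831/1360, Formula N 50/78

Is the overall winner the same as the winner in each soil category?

No

Sandy soil: Blend 3 51/171 = 29.8%, Formula N 452/1071 = 42.2% → Formula N
Silt: Blend 3 292/574 = 50.9%, Formula N 348/575 = 60.5% → Formula N
Clay: Blend 3 149/327 = 45.6%, Formula N 215/370 = 58.1% → Formula N
Loam: Blend 3 831/1360 = 61.1%, Formula N 50/78 = 64.1% → Formula N
Overall: Blend 3 1323/2432 = 54.4%, Formula N 1065/2094 = 50.9% → Blend 3
Formula N wins each soil group but Blend 3 wins overall — the comparison reverses. Formula N's plots skew toward sandy soil, which has a lower base rate.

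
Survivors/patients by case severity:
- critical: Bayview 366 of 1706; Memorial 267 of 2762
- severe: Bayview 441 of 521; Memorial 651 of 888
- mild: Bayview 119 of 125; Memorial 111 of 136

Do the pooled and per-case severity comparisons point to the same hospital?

Critical: Bayview 366/1706 = 21.5%, Memorial 267/2762 = 9.7% → Bayview
Severe: Bayview 441/521 = 84.6%, Memorial 651/888 = 73.3% → Bayview
Mild: Bayview 119/125 = 95.2%, Memorial 111/136 = 81.6% → Bayview
Overall: Bayview 926/2352 = 39.4%, Memorial 1029/3786 = 27.2% → Bayview
Bayview wins overall and in every case group — no reversal.

Yes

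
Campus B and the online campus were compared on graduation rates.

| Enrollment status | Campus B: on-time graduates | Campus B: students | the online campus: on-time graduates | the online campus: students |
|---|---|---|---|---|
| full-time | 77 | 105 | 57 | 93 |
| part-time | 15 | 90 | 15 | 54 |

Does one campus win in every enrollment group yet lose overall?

No

Full-time: Campus B 77/105 = 73.3%, the online campus 57/93 = 61.3% → Campus B
Part-time: Campus B 15/90 = 16.7%, the online campus 15/54 = 27.8% → the online campus
Overall: Campus B 92/195 = 47.2%, the online campus 72/147 = 49.0% → the online campus
Neither sweeps: Campus B wins 1 of 2 groups, the online campus wins 1. The online campus wins overall but not every group — no Simpson reversal.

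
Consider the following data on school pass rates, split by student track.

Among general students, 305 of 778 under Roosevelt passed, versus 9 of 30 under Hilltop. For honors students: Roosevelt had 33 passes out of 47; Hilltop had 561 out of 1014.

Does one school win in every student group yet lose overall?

Yes

General: Roosevelt 305/778 = 39.2%, Hilltop 9/30 = 30.0% → Roosevelt
Honors: Roosevelt 33/47 = 70.2%, Hilltop 561/1014 = 55.3% → Roosevelt
Overall: Roosevelt 338/825 = 41.0%, Hilltop 570/1044 = 54.6% → Hilltop
Roosevelt wins each student group but Hilltop wins overall — the comparison reverses. Roosevelt's students skew toward general, which has a lower base rate.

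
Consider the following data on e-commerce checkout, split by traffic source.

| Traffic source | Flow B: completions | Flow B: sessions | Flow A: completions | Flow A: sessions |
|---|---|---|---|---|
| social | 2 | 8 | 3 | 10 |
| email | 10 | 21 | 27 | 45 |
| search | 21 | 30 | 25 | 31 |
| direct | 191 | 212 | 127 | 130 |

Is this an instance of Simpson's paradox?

No

Social: Flow B 2/8 = 25.0%, Flow A 3/10 = 30.0% → Flow A
Email: Flow B 10/21 = 47.6%, Flow A 27/45 = 60.0% → Flow A
Search: Flow B 21/30 = 70.0%, Flow A 25/31 = 80.6% → Flow A
Direct: Flow B 191/212 = 90.1%, Flow A 127/130 = 97.7% → Flow A
Overall: Flow B 224/271 = 82.7%, Flow A 182/216 = 84.3% → Flow A
Flow A wins overall and in every traffic group — no reversal.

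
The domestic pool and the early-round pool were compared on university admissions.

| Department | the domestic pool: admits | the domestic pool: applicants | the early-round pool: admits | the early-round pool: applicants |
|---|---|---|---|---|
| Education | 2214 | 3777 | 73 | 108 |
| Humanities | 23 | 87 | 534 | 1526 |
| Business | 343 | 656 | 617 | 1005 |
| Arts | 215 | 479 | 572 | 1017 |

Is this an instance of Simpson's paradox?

Yes

Education: the domestic pool 2214/3777 = 58.6%, the early-round pool 73/108 = 67.6% → the early-round pool
Humanities: the domestic pool 23/87 = 26.4%, the early-round pool 534/1526 = 35.0% → the early-round pool
Business: the domestic pool 343/656 = 52.3%, the early-round pool 617/1005 = 61.4% → the early-round pool
Arts: the domestic pool 215/479 = 44.9%, the early-round pool 572/1017 = 56.2% → the early-round pool
Overall: the domestic pool 2795/4999 = 55.9%, the early-round pool 1796/3656 = 49.1% → the domestic pool
The early-round pool wins each department group but the domestic pool wins overall — the comparison reverses. The early-round pool's applicants skew toward Humanities, which has a lower base rate.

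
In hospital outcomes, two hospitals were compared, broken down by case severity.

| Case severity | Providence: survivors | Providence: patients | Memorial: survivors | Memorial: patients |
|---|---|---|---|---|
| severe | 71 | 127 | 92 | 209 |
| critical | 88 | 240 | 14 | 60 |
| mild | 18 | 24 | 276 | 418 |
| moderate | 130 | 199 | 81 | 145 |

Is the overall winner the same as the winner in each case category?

Severe: Providence 71/127 = 55.9%, Memorial 92/209 = 44.0% → Providence
Critical: Providence 88/240 = 36.7%, Memorial 14/60 = 23.3% → Providence
Mild: Providence 18/24 = 75.0%, Memorial 276/418 = 66.0% → Providence
Moderate: Providence 130/199 = 65.3%, Memorial 81/145 = 55.9% → Providence
Overall: Providence 307/590 = 52.0%, Memorial 463/832 = 55.6% → Memorial
Providence wins each case group but Memorial wins overall — the comparison reverses. Providence's patients skew toward critical, which has a lower base rate.

No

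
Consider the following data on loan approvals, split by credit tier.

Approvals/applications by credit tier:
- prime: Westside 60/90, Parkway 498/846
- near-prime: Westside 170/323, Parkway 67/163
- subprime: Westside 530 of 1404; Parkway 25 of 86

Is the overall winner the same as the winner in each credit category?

No

Prime: Westside 60/90 = 66.7%, Parkway 498/846 = 58.9% → Westside
Near-prime: Westside 170/323 = 52.6%, Parkway 67/163 = 41.1% → Westside
Subprime: Westside 530/1404 = 37.7%, Parkway 25/86 = 29.1% → Westside
Overall: Westside 760/1817 = 41.8%, Parkway 590/1095 = 53.9% → Parkway
Westside wins each credit group but Parkway wins overall — the comparison reverses. Westside's applications skew toward subprime, which has a lower base rate.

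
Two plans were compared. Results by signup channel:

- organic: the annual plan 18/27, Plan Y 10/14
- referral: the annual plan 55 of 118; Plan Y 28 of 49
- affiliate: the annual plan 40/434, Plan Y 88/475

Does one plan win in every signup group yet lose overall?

No

Organic: the annual plan 18/27 = 66.7%, Plan Y 10/14 = 71.4% → Plan Y
Referral: the annual plan 55/118 = 46.6%, Plan Y 28/49 = 57.1% → Plan Y
Affiliate: the annual plan 40/434 = 9.2%, Plan Y 88/475 = 18.5% → Plan Y
Overall: the annual plan 113/579 = 19.5%, Plan Y 126/538 = 23.4% → Plan Y
Plan Y wins overall and in every signup group — no reversal.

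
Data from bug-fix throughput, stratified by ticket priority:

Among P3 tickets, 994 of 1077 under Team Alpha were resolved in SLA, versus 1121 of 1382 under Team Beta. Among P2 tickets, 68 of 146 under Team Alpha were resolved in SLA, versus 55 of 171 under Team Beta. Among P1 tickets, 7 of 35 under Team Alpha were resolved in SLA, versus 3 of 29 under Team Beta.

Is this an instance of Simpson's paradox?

No

P3: Team Alpha 994/1077 = 92.3%, Team Beta 1121/1382 = 81.1% → Team Alpha
P2: Team Alpha 68/146 = 46.6%, Team Beta 55/171 = 32.2% → Team Alpha
P1: Team Alpha 7/35 = 20.0%, Team Beta 3/29 = 10.3% → Team Alpha
Overall: Team Alpha 1069/1258 = 85.0%, Team Beta 1179/1582 = 74.5% → Team Alpha
Team Alpha wins overall and in every ticket group — no reversal.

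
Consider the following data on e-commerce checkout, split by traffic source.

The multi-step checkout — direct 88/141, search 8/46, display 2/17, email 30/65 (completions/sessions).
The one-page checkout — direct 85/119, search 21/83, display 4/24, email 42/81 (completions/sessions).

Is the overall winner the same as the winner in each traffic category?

Yes

Direct: the multi-step checkout 88/141 = 62.4%, the one-page checkout 85/119 = 71.4% → the one-page checkout
Search: the multi-step checkout 8/46 = 17.4%, the one-page checkout 21/83 = 25.3% → the one-page checkout
Display: the multi-step checkout 2/17 = 11.8%, the one-page checkout 4/24 = 16.7% → the one-page checkout
Email: the multi-step checkout 30/65 = 46.2%, the one-page checkout 42/81 = 51.9% → the one-page checkout
Overall: the multi-step checkout 128/269 = 47.6%, the one-page checkout 152/307 = 49.5% → the one-page checkout
The one-page checkout wins overall and in every traffic group — no reversal.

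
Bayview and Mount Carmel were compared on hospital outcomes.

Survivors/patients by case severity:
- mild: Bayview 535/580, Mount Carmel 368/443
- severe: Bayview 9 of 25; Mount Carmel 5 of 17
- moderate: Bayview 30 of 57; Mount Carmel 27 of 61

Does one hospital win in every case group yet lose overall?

No

Mild: Bayview 535/580 = 92.2%, Mount Carmel 368/443 = 83.1% → Bayview
Severe: Bayview 9/25 = 36.0%, Mount Carmel 5/17 = 29.4% → Bayview
Moderate: Bayview 30/57 = 52.6%, Mount Carmel 27/61 = 44.3% → Bayview
Overall: Bayview 574/662 = 86.7%, Mount Carmel 400/521 = 76.8% → Bayview
Bayview wins overall and in every case group — no reversal.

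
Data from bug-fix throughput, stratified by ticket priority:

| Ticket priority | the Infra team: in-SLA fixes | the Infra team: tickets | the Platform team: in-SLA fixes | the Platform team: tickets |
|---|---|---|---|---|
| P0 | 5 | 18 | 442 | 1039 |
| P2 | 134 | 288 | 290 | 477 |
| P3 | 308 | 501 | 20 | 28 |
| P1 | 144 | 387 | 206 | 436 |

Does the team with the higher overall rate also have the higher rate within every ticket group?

P0: the Infra team 5/18 = 27.8%, the Platform team 442/1039 = 42.5% → the Platform team
P2: the Infra team 134/288 = 46.5%, the Platform team 290/477 = 60.8% → the Platform team
P3: the Infra team 308/501 = 61.5%, the Platform team 20/28 = 71.4% → the Platform team
P1: the Infra team 144/387 = 37.2%, the Platform team 206/436 = 47.2% → the Platform team
Overall: the Infra team 591/1194 = 49.5%, the Platform team 958/1980 = 48.4% → the Infra team
The Platform team wins each ticket group but the Infra team wins overall — the comparison reverses. The Platform team's tickets skew toward P0, which has a lower base rate.

No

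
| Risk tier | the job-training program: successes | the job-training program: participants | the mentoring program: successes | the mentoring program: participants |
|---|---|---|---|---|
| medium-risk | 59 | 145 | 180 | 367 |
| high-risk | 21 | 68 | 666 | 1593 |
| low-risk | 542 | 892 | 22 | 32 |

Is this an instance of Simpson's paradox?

Medium-risk: the job-training program 59/145 = 40.7%, the mentoring program 180/367 = 49.0% → the mentoring program
High-risk: the job-training program 21/68 = 30.9%, the mentoring program 666/1593 = 41.8% → the mentoring program
Low-risk: the job-training program 542/892 = 60.8%, the mentoring program 22/32 = 68.8% → the mentoring program
Overall: the job-training program 622/1105 = 56.3%, the mentoring program 868/1992 = 43.6% → the job-training program
The mentoring program wins each risk group but the job-training program wins overall — the comparison reverses. The mentoring program's participants skew toward high-risk, which has a lower base rate.

Yes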